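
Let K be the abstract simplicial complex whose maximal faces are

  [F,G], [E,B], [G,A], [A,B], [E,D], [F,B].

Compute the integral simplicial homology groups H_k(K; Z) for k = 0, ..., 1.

We work with the vertex ordering A < B < D < E < F < G. The simplices of K, each written with vertices in increasing order, are:

  0-simplices (6): A, B, D, E, F, G
  1-simplices (6): AB, AG, BE, BF, DE, FG

Hence C_0 ≅ Z^6, C_1 ≅ Z^6.

∂_1: C_1 → C_0 sends each edge [p,q] (with p < q) to q − p. For instance
  ∂BF = F − B.
The 6×6 boundary matrix has rank 5 and Smith normal form diag(1,1,1,1,1).

Computing H_k = (kernel of ∂_k) / (image of ∂_{k+1}):

  H_0: rank C_0 − rank ∂_1 = 6 − 5 = 1, and the invariant factors of ∂_1 are all 1, so H_0 = Z.
  H_1: rank ker ∂_1 − rank ∂_2 = (6 − 5) − 0 = 1, and there is no ∂_2, so H_1 = Z.

H_0 ≅ Z,  H_1 ≅ Z.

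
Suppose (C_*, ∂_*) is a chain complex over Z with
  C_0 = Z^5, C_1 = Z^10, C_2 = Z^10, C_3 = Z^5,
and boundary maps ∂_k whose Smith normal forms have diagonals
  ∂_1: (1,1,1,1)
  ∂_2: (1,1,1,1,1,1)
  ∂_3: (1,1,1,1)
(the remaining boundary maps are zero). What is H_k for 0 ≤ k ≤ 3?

H_0 ≅ Z,  H_1 = 0,  H_2 = 0,  H_3 ≅ Z.

H_0: b_0 = 5 − 0 − 4 = 1; torsion from ∂_1 factors > 1: none. So H_0 ≅ Z.
H_1: b_1 = 10 − 4 − 6 = 0; torsion from ∂_2 factors > 1: none. So H_1 ≅ 0.
H_2: b_2 = 10 − 6 − 4 = 0; torsion from ∂_3 factors > 1: none. So H_2 ≅ 0.
H_3: b_3 = 5 − 4 − 0 = 1; torsion from ∂_4 factors > 1: none. So H_3 ≅ Z.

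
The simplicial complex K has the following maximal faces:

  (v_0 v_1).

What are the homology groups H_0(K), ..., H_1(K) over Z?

Take the total order v_0 < v_1 on the vertex set. Then K (dimension 1) consists of the simplices:

  0-simplices (2): [v_0], [v_1]
  1-simplices (1): [v_0,v_1]

Hence C_0 ≅ Z^2, C_1 ≅ Z^1.

The boundary map ∂_1: C_1 → C_0 sends each edge [p,q] (with p < q) to q − p. For instance
  ∂[v_0,v_1] = [v_1] − [v_0].
The 2×1 boundary matrix has rank 1 and Smith normal form diag(1).

Now H_k = ker ∂_k / im ∂_{k+1}, so:

  H_0: rank C_0 − rank ∂_1 = 2 − 1 = 1, and the invariant factors of ∂_1 are all 1, so H_0 = Z.
  H_1: rank ker ∂_1 − rank ∂_2 = (1 − 1) − 0 = 0, and there is no ∂_2, so H_1 = 0.

H_0 ≅ Z,  H_1 = 0.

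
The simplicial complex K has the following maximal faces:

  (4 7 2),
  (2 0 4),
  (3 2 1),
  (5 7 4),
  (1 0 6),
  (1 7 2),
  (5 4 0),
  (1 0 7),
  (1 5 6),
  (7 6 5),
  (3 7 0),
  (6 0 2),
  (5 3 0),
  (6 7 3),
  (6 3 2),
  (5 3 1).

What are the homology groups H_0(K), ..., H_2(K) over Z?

We work with the vertex ordering 0 < 1 < 2 < 3 < 4 < 5 < 6 < 7. The simplices of K, each written with vertices in increasing order, are:

  0-simplices (8): [0], [1], [2], [3], [4], [5], [6], [7]
  1-simplices (24): (24 of them)
  2-simplices (16): [0,1,6], [0,1,7], [0,2,4], [0,2,6], [0,3,5], [0,3,7], [0,4,5], [1,2,3], [1,2,7], [1,3,5], [1,5,6], [2,3,6], [2,4,7], [3,6,7], [4,5,7], [5,6,7]

Hence C_0 ≅ Z^8, C_1 ≅ Z^24, C_2 ≅ Z^16.

∂_1: C_1 → C_0 sends each edge [p,q] (with p < q) to q − p. For instance
  ∂[4,7] = [7] − [4].
The resulting 8×24 matrix has rank 7, and its Smith normal form has invariant factors (1,1,1,1,1,1,1).

Boundary ∂_2: C_2 → C_1 acts by ∂[p,q,r] = [q,r] − [p,r] + [p,q]. For instance
  ∂[0,4,5] = [4,5] − [0,5] + [0,4],
  ∂[1,2,7] = [2,7] − [1,7] + [1,2].
The resulting 24×16 matrix has rank 15, and its Smith normal form has invariant factors (1,1,1,1,1,1,1,1,1,1,1,1,1,1,1).

From H_k ≅ ker(∂_k) / im(∂_{k+1}) we obtain:

  H_0: rank C_0 − rank ∂_1 = 8 − 7 = 1, and the invariant factors of ∂_1 are all 1, so H_0 = Z.
  H_1: rank ker ∂_1 − rank ∂_2 = (24 − 7) − 15 = 2, and the invariant factors of ∂_2 are all 1, so H_1 = Z^2.
  H_2: rank ker ∂_2 − rank ∂_3 = (16 − 15) − 0 = 1, and there is no ∂_3, so H_2 = Z.

H_0 = Z,  H_1 = Z^2,  H_2 = Z.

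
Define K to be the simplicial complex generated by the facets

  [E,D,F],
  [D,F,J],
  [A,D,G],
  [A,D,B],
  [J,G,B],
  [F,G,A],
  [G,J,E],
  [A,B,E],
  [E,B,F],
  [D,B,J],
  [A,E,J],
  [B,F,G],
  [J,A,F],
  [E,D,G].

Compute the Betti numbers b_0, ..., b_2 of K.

b_0 = 1, b_1 = 2, b_2 = 1.

We work with the vertex ordering A < B < D < E < F < G < J. The simplices of K, each written with vertices in increasing order, are:

  0-simplices (7): A, B, D, E, F, G, J
  1-simplices (21): AB, AD, AE, AF, AG, AJ, BD, BE, BF, BG, BJ, DE, DF, DG, DJ, EF, EG, EJ, FG, FJ, GJ
  2-simplices (14): ABD, ABE, ADG, AEJ, AFG, AFJ, BDJ, BEF, BFG, BGJ, DEF, DEG, DFJ, EGJ

so the chain groups are C_0 ≅ Z^7, C_1 ≅ Z^21, C_2 ≅ Z^14.

Boundary ∂_1: C_1 → C_0 sends each edge [p,q] (with p < q) to q − p. For instance
  ∂AE = E − A.
This gives a 7×21 integer matrix of rank 6; reducing to Smith normal form yields diagonal entries (1,1,1,1,1,1).

∂_2: C_2 → C_1 sends each 2-simplex [p,q,r] to [q,r] − [p,r] + [p,q]. For instance
  ∂BGJ = GJ − BJ + BG,
  ∂DEG = EG − DG + DE.
The resulting 21×14 matrix has rank 13, and its Smith normal form has invariant factors (1,1,1,1,1,1,1,1,1,1,1,1,1).

Now H_k = ker ∂_k / im ∂_{k+1}, so:

  H_0: rank C_0 − rank ∂_1 = 7 − 6 = 1, and the invariant factors of ∂_1 are all 1, so H_0 ≅ Z.
  H_1: rank ker ∂_1 − rank ∂_2 = (21 − 6) − 13 = 2, and the invariant factors of ∂_2 are all 1, so H_1 ≅ Z^2.
  H_2: rank ker ∂_2 − rank ∂_3 = (14 − 13) − 0 = 1, and there is no ∂_3, so H_2 ≅ Z.

As a check, the Euler characteristic is 7 − 21 + 14 = 0, which agrees with 1 − 2 + 1 = 0.

Hence the Betti numbers are b_0 = 1, b_1 = 2, b_2 = 1.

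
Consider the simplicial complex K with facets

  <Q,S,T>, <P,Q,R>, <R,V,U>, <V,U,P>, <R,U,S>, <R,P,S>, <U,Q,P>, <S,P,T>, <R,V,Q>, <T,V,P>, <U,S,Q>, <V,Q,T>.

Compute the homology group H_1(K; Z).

Order the vertices as P < Q < R < S < T < U < V. Listing each simplex with vertices in this order, K has dimension 2 with simplices:

  0-simplices (7): P, Q, R, S, T, U, V
  1-simplices (18): PQ, PR, PS, PT, PU, PV, QR, QS, QT, QU, QV, RS, RU, RV, ST, SU, TV, UV
  2-simplices (12): PQR, PQU, PRS, PST, PTV, PUV, QRV, QST, QSU, QTV, RSU, RUV

giving chain groups C_0 ≅ Z^7, C_1 ≅ Z^18, C_2 ≅ Z^12.

∂_1: C_1 → C_0 maps an edge to its endpoints' difference, ∂[p,q] = q − p. For instance
  ∂QT = T − Q.
The resulting 7×18 matrix has rank 6, and its Smith normal form has invariant factors (1,1,1,1,1,1).

Boundary ∂_2: C_2 → C_1 acts by ∂[p,q,r] = [q,r] − [p,r] + [p,q]. For instance
  ∂PQU = QU − PU + PQ,
  ∂PQR = QR − PR + PQ.
The 18×12 boundary matrix has rank 12 and Smith normal form diag(1,1,1,1,1,1,1,1,1,1,1,2).

Reading off H_k = ker ∂_k / im ∂_{k+1}:

  H_1: rank ker ∂_1 − rank ∂_2 = (18 − 6) − 12 = 0, and ∂_2 has invariant factor 2 > 1, so H_1 = Z/2.

H_1 ≅ Z/2.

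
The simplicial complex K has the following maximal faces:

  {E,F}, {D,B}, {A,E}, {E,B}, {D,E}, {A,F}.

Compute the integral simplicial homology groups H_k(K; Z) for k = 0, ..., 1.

H_0 = Z,  H_1 = Z^2.

Take the total order A < B < D < E < F on the vertex set. Then K (dimension 1) consists of the simplices:

  0-simplices (5): A, B, D, E, F
  1-simplices (6): AE, AF, BD, BE, DE, EF

Hence C_0 ≅ Z^5, C_1 ≅ Z^6.

The boundary map ∂_1: C_1 → C_0 maps an edge to its endpoints' difference, ∂[p,q] = q − p.
This gives a 5×6 integer matrix of rank 4; reducing to Smith normal form yields diagonal entries (1,1,1,1).

Now H_k = ker ∂_k / im ∂_{k+1}, so:

  H_0: rank C_0 − rank ∂_1 = 5 − 4 = 1, and the invariant factors of ∂_1 are all 1, so H_0 ≅ Z.
  H_1: rank ker ∂_1 − rank ∂_2 = (6 − 4) − 0 = 2, and there is no ∂_2, so H_1 ≅ Z^2.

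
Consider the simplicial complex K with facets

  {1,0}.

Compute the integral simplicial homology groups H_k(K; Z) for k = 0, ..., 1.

H_0 = Z,  H_1 = 0.

Order the vertices as 0 < 1. Listing each simplex with vertices in this order, K has dimension 1 with simplices:

  0-simplices (2): [0], [1]
  1-simplices (1): [0,1]

giving chain groups C_0 ≅ Z^2, C_1 ≅ Z^1.

Boundary ∂_1: C_1 → C_0 is given by ∂[p,q] = [q] − [p].
The resulting 2×1 matrix has rank 1, and its Smith normal form has invariant factors (1).

Computing H_k = (kernel of ∂_k) / (image of ∂_{k+1}):

  H_0: rank C_0 − rank ∂_1 = 2 − 1 = 1, and the invariant factors of ∂_1 are all 1, so H_0 ≅ Z.
  H_1: rank ker ∂_1 − rank ∂_2 = (1 − 1) − 0 = 0, and there is no ∂_2, so H_1 ≅ 0.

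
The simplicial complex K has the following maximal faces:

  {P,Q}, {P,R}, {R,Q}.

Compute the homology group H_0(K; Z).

H_0 = Z.

Fix the vertex order P < Q < R and write every simplex with vertices in increasing order. Then dim K = 1 and the simplices of K are:

  0-simplices (3): P, Q, R
  1-simplices (3): PQ, PR, QR

giving chain groups C_0 ≅ Z^3, C_1 ≅ Z^3.

Boundary ∂_1: C_1 → C_0 sends each edge [p,q] (with p < q) to q − p. For instance
  ∂QR = R − Q.
The 3×3 boundary matrix has rank 2 and Smith normal form diag(1,1).

Computing H_k = (kernel of ∂_k) / (image of ∂_{k+1}):

  H_0: rank C_0 − rank ∂_1 = 3 − 2 = 1, and the invariant factors of ∂_1 are all 1, so H_0 = Z.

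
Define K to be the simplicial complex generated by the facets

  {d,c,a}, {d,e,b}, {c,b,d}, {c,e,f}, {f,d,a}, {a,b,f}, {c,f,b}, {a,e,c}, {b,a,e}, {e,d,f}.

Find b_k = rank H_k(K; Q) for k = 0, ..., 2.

b_0 = 1, b_1 = 0, b_2 = 0.

We work with the vertex ordering a < b < c < d < e < f. The simplices of K, each written with vertices in increasing order, are:

  0-simplices (6): a, b, c, d, e, f
  1-simplices (15): ab, ac, ad, ae, af, bc, bd, be, bf, cd, ce, cf, de, df, ef
  2-simplices (10): abe, abf, acd, ace, adf, bcd, bcf, bde, cef, def

giving chain groups C_0 ≅ Z^6, C_1 ≅ Z^15, C_2 ≅ Z^10.

Boundary ∂_1: C_1 → C_0 maps an edge to its endpoints' difference, ∂[p,q] = q − p. For instance
  ∂de = e − d.
This gives a 6×15 integer matrix of rank 5; reducing to Smith normal form yields diagonal entries (1,1,1,1,1).

Boundary ∂_2: C_2 → C_1 maps a triangle to the signed sum of its edges. For instance
  ∂abf = bf − af + ab,
  ∂acd = cd − ad + ac.
The resulting 15×10 matrix has rank 10, and its Smith normal form has invariant factors (1,1,1,1,1,1,1,1,1,2).

From H_k ≅ ker(∂_k) / im(∂_{k+1}) we obtain:

  H_0: rank C_0 − rank ∂_1 = 6 − 5 = 1, and the invariant factors of ∂_1 are all 1, so H_0 ≅ Z.
  H_1: rank ker ∂_1 − rank ∂_2 = (15 − 5) − 10 = 0, and ∂_2 has invariant factor 2 > 1, so H_1 ≅ Z/2.
  H_2: rank ker ∂_2 − rank ∂_3 = (10 − 10) − 0 = 0, and there is no ∂_3, so H_2 ≅ 0.

(K is a triangulation of the real projective plane RP^2.)

Hence the Betti numbers are b_0 = 1, b_1 = 0, b_2 = 0.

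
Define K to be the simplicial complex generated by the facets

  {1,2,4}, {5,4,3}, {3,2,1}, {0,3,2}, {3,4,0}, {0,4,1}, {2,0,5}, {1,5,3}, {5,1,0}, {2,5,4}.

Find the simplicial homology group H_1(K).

H_1 ≅ Z/2.

K has 6 vertices, 15 edges, 10 triangles.
rank ∂_1 = 5, rank ∂_2 = 10 ⇒ b_1 = 15 − 5 − 10 = 0; ∂_2 has invariant factor(s) [2] giving torsion. So H_1 ≅ Z/2.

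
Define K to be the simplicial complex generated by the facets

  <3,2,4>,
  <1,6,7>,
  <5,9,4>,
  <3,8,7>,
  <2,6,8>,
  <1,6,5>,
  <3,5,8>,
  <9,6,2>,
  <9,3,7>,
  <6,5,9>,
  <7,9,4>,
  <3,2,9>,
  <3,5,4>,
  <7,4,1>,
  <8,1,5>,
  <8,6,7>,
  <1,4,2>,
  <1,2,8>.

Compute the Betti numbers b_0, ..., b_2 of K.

Order the vertices as 1 < 2 < 3 < 4 < 5 < 6 < 7 < 8 < 9. Listing each simplex with vertices in this order, K has dimension 2 with simplices:

  0-simplices (9): [1], [2], [3], [4], [5], [6], [7], [8], [9]
  1-simplices (27): (27 of them)
  2-simplices (18): [1,2,4], [1,2,8], [1,4,7], [1,5,6], [1,5,8], [1,6,7], [2,3,4], [2,3,9], [2,6,8], [2,6,9], [3,4,5], [3,5,8], [3,7,8], [3,7,9], [4,5,9], [4,7,9], [5,6,9], [6,7,8]

giving chain groups C_0 ≅ Z^9, C_1 ≅ Z^27, C_2 ≅ Z^18.

∂_1: C_1 → C_0 maps an edge to its endpoints' difference, ∂[p,q] = q − p. For instance
  ∂[2,8] = [8] − [2].
This gives a 9×27 integer matrix of rank 8; reducing to Smith normal form yields diagonal entries (1,1,1,1,1,1,1,1).

Boundary ∂_2: C_2 → C_1 sends each 2-simplex [p,q,r] to [q,r] − [p,r] + [p,q]. For instance
  ∂[1,2,8] = [2,8] − [1,8] + [1,2],
  ∂[2,6,9] = [6,9] − [2,9] + [2,6].
As a 27×18 matrix over Z this has rank 18, with invariant factors (1,1,1,1,1,1,1,1,1,1,1,1,1,1,1,1,1,2).

From H_k ≅ ker(∂_k) / im(∂_{k+1}) we obtain:

  H_0: rank C_0 − rank ∂_1 = 9 − 8 = 1, and the invariant factors of ∂_1 are all 1, so H_0 = Z.
  H_1: rank ker ∂_1 − rank ∂_2 = (27 − 8) − 18 = 1, and ∂_2 has invariant factor 2 > 1, so H_1 = Z ⊕ Z/2Z.
  H_2: rank ker ∂_2 − rank ∂_3 = (18 − 18) − 0 = 0, and there is no ∂_3, so H_2 = 0.

As a check, the Euler characteristic is 9 − 27 + 18 = 0, which agrees with 1 − 1 + 0 = 0.

Hence the Betti numbers are b_0 = 1, b_1 = 1, b_2 = 0.

b_0 = 1, b_1 = 1, b_2 = 0.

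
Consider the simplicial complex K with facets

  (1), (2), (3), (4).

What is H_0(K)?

H_0 ≅ Z^4.

Take the total order 1 < 2 < 3 < 4 on the vertex set. Then K (dimension 0) consists of the simplices:

  0-simplices (4): [1], [2], [3], [4]

giving chain groups C_0 ≅ Z^4.

Reading off H_k = ker ∂_k / im ∂_{k+1}:

  H_0: rank C_0 − rank ∂_1 = 4 − 0 = 4, and there is no ∂_1, so H_0 = Z^4.

(K is a triangulation of a set of 4 points.)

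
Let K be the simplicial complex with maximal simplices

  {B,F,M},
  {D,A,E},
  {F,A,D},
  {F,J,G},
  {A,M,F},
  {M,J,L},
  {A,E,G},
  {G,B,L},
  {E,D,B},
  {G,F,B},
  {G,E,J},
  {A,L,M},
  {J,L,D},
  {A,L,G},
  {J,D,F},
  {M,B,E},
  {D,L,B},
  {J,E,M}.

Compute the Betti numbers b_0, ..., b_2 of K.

We work with the vertex ordering A < B < D < E < F < G < J < L < M. The simplices of K, each written with vertices in increasing order, are:

  0-simplices (9): A, B, D, E, F, G, J, L, M
  1-simplices (27): AD, AE, AF, AG, AL, AM, BD, BE, BF, BG, BL, BM, DE, DF, DJ, DL, EG, EJ, EM, FG, FJ, FM, GJ, GL, JL, JM, LM
  2-simplices (18): ADE, ADF, AEG, AFM, AGL, ALM, BDE, BDL, BEM, BFG, BFM, BGL, DFJ, DJL, EGJ, EJM, FGJ, JLM

giving chain groups C_0 ≅ Z^9, C_1 ≅ Z^27, C_2 ≅ Z^18.

∂_1: C_1 → C_0 maps an edge to its endpoints' difference, ∂[p,q] = q − p.
The 9×27 boundary matrix has rank 8 and Smith normal form diag(1,1,1,1,1,1,1,1).

∂_2: C_2 → C_1 acts by ∂[p,q,r] = [q,r] − [p,r] + [p,q]. For instance
  ∂DJL = JL − DL + DJ,
  ∂DFJ = FJ − DJ + DF.
As a 27×18 matrix over Z this has rank 17, with invariant factors (1,1,1,1,1,1,1,1,1,1,1,1,1,1,1,1,1).

Computing H_k = (kernel of ∂_k) / (image of ∂_{k+1}):

  H_0: rank C_0 − rank ∂_1 = 9 − 8 = 1, and the invariant factors of ∂_1 are all 1, so H_0 = Z.
  H_1: rank ker ∂_1 − rank ∂_2 = (27 − 8) − 17 = 2, and the invariant factors of ∂_2 are all 1, so H_1 = Z^2.
  H_2: rank ker ∂_2 − rank ∂_3 = (18 − 17) − 0 = 1, and there is no ∂_3, so H_2 = Z.

(K is a triangulation of the torus T^2.)

Hence the Betti numbers are b_0 = 1, b_1 = 2, b_2 = 1.

b_0 = 1, b_1 = 2, b_2 = 1.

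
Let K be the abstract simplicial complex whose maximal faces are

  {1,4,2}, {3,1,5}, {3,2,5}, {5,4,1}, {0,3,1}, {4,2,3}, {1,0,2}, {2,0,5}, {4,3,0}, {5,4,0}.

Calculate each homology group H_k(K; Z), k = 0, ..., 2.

H_0 ≅ Z,  H_1 ≅ Z/2Z,  H_2 = 0.

K has 6 vertices, 15 edges, 10 triangles.
rank ∂_0 = 0, rank ∂_1 = 5 ⇒ b_0 = 6 − 0 − 5 = 1; all invariant factors of ∂_1 are 1 so no torsion. So H_0 ≅ Z.
rank ∂_1 = 5, rank ∂_2 = 10 ⇒ b_1 = 15 − 5 − 10 = 0; ∂_2 has invariant factor(s) [2] giving torsion. So H_1 ≅ Z/2Z.
rank ∂_2 = 10, rank ∂_3 = 0 ⇒ b_2 = 10 − 10 − 0 = 0. So H_2 ≅ 0.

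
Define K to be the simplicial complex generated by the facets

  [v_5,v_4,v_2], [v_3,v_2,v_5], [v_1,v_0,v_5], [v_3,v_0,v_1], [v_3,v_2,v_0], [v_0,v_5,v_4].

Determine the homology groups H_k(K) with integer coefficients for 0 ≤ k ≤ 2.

Take the total order v_0 < v_1 < v_2 < v_3 < v_4 < v_5 on the vertex set. Then K (dimension 2) consists of the simplices:

  0-simplices (6): [v_0], [v_1], [v_2], [v_3], [v_4], [v_5]
  1-simplices (12): [v_0,v_1], [v_0,v_2], [v_0,v_3], [v_0,v_4], [v_0,v_5], [v_1,v_3], [v_1,v_5], [v_2,v_3], [v_2,v_4], [v_2,v_5], [v_3,v_5], [v_4,v_5]
  2-simplices (6): [v_0,v_1,v_3], [v_0,v_1,v_5], [v_0,v_2,v_3], [v_0,v_4,v_5], [v_2,v_3,v_5], [v_2,v_4,v_5]

Hence C_0 ≅ Z^6, C_1 ≅ Z^12, C_2 ≅ Z^6.

The boundary map ∂_1: C_1 → C_0 maps an edge to its endpoints' difference, ∂[p,q] = q − p. For instance
  ∂[v_2,v_3] = [v_3] − [v_2].
As a 6×12 matrix over Z this has rank 5, with invariant factors (1,1,1,1,1).

∂_2: C_2 → C_1 sends each 2-simplex [p,q,r] to [q,r] − [p,r] + [p,q]. For instance
  ∂[v_0,v_1,v_3] = [v_1,v_3] − [v_0,v_3] + [v_0,v_1],
  ∂[v_0,v_1,v_5] = [v_1,v_5] − [v_0,v_5] + [v_0,v_1].
As a 12×6 matrix over Z this has rank 6, with invariant factors (1,1,1,1,1,1).

Computing H_k = (kernel of ∂_k) / (image of ∂_{k+1}):

  H_0: rank C_0 − rank ∂_1 = 6 − 5 = 1, and the invariant factors of ∂_1 are all 1, so H_0 = Z.
  H_1: rank ker ∂_1 − rank ∂_2 = (12 − 5) − 6 = 1, and the invariant factors of ∂_2 are all 1, so H_1 = Z.
  H_2: rank ker ∂_2 − rank ∂_3 = (6 − 6) − 0 = 0, and there is no ∂_3, so H_2 = 0.

(K is a triangulation of the cylinder S^1 x I.)

H_0 ≅ Z,  H_1 ≅ Z,  H_2 = 0.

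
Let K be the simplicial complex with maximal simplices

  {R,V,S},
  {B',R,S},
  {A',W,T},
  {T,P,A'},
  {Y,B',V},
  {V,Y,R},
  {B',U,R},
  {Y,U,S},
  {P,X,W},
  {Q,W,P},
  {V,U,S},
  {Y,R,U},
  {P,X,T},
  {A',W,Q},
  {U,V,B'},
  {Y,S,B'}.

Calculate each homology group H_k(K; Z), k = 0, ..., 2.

We work with the vertex ordering P < Q < R < S < T < U < V < W < X < Y < A' < B'. The simplices of K, each written with vertices in increasing order, are:

  0-simplices (12): [P], [Q], [R], [S], [T], [U], [V], [W], [X], [Y], [A'], [B']
  1-simplices (27): (27 of them)
  2-simplices (16): [P,Q,W], [P,T,X], [P,T,A'], [P,W,X], [Q,W,A'], [R,S,V], [R,S,B'], [R,U,Y], [R,U,B'], [R,V,Y], [S,U,V], [S,U,Y], [S,Y,B'], [T,W,A'], [U,V,B'], [V,Y,B']

Hence C_0 ≅ Z^12, C_1 ≅ Z^27, C_2 ≅ Z^16.

∂_1: C_1 → C_0 sends each edge [p,q] (with p < q) to q − p. For instance
  ∂[V,Y] = [Y] − [V].
As a 12×27 matrix over Z this has rank 10, with invariant factors (1,1,1,1,1,1,1,1,1,1).

The boundary map ∂_2: C_2 → C_1 maps a triangle to the signed sum of its edges. For instance
  ∂[V,Y,B'] = [Y,B'] − [V,B'] + [V,Y],
  ∂[P,T,A'] = [T,A'] − [P,A'] + [P,T].
This gives a 27×16 integer matrix of rank 16; reducing to Smith normal form yields diagonal entries (1,1,1,1,1,1,1,1,1,1,1,1,1,1,1,2).

Reading off H_k = ker ∂_k / im ∂_{k+1}:

  H_0: rank C_0 − rank ∂_1 = 12 − 10 = 2, and the invariant factors of ∂_1 are all 1, so H_0 ≅ Z^2.
  H_1: rank ker ∂_1 − rank ∂_2 = (27 − 10) − 16 = 1, and ∂_2 has invariant factor 2 > 1, so H_1 ≅ Z × Z/2.
  H_2: rank ker ∂_2 − rank ∂_3 = (16 − 16) − 0 = 0, and there is no ∂_3, so H_2 ≅ 0.

As a check, the Euler characteristic is 12 − 27 + 16 = 1, which agrees with 2 − 1 + 0 = 1.

H_0 ≅ Z^2,  H_1 ≅ Z × Z/2,  H_2 = 0.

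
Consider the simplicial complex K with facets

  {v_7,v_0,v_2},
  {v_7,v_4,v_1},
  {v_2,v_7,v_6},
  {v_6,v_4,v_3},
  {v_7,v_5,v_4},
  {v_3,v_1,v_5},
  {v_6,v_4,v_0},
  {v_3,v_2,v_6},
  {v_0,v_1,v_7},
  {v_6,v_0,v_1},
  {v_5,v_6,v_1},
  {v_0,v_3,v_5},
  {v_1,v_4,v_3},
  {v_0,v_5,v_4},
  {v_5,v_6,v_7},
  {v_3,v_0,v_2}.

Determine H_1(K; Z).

H_1 = Z^2.

Fix the vertex order v_0 < v_1 < v_2 < v_3 < v_4 < v_5 < v_6 < v_7 and write every simplex with vertices in increasing order. Then dim K = 2 and the simplices of K are:

  0-simplices (8): [v_0], [v_1], [v_2], [v_3], [v_4], [v_5], [v_6], [v_7]
  1-simplices (24): (24 of them)
  2-simplices (16): (16 of them)

so the chain groups are C_0 ≅ Z^8, C_1 ≅ Z^24, C_2 ≅ Z^16.

The boundary map ∂_1: C_1 → C_0 sends each edge [p,q] (with p < q) to q − p.
As a 8×24 matrix over Z this has rank 7, with invariant factors (1,1,1,1,1,1,1).

Boundary ∂_2: C_2 → C_1 acts by ∂[p,q,r] = [q,r] − [p,r] + [p,q]. For instance
  ∂[v_2,v_3,v_6] = [v_3,v_6] − [v_2,v_6] + [v_2,v_3],
  ∂[v_0,v_4,v_5] = [v_4,v_5] − [v_0,v_5] + [v_0,v_4].
This gives a 24×16 integer matrix of rank 15; reducing to Smith normal form yields diagonal entries (1,1,1,1,1,1,1,1,1,1,1,1,1,1,1).

Now H_k = ker ∂_k / im ∂_{k+1}, so:

  H_1: rank ker ∂_1 − rank ∂_2 = (24 − 7) − 15 = 2, and the invariant factors of ∂_2 are all 1, so H_1 ≅ Z^2.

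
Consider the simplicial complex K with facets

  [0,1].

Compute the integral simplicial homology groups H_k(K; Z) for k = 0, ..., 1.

Fix the vertex order 0 < 1 and write every simplex with vertices in increasing order. Then dim K = 1 and the simplices of K are:

  0-simplices (2): [0], [1]
  1-simplices (1): [0,1]

giving chain groups C_0 ≅ Z^2, C_1 ≅ Z^1.

∂_1: C_1 → C_0 sends each edge [p,q] (with p < q) to q − p.
As a 2×1 matrix over Z this has rank 1, with invariant factors (1).

Computing H_k = (kernel of ∂_k) / (image of ∂_{k+1}):

  H_0: rank C_0 − rank ∂_1 = 2 − 1 = 1, and the invariant factors of ∂_1 are all 1, so H_0 ≅ Z.
  H_1: rank ker ∂_1 − rank ∂_2 = (1 − 1) − 0 = 0, and there is no ∂_2, so H_1 ≅ 0.

H_0 ≅ Z,  H_1 = 0.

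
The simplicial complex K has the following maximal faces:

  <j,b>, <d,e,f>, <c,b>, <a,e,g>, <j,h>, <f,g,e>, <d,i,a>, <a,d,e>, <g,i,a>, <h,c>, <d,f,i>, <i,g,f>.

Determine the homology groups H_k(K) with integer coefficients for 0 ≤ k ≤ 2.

H_0 ≅ Z^2,  H_1 ≅ Z,  H_2 ≅ Z.

Order the vertices as a < b < c < d < e < f < g < h < i < j. Listing each simplex with vertices in this order, K has dimension 2 with simplices:

  0-simplices (10): a, b, c, d, e, f, g, h, i, j
  1-simplices (16): ad, ae, ag, ai, bc, bj, ch, de, df, di, ef, eg, fg, fi, gi, hj
  2-simplices (8): ade, adi, aeg, agi, def, dfi, efg, fgi

giving chain groups C_0 ≅ Z^10, C_1 ≅ Z^16, C_2 ≅ Z^8.

Boundary ∂_1: C_1 → C_0 maps an edge to its endpoints' difference, ∂[p,q] = q − p. For instance
  ∂df = f − d.
As a 10×16 matrix over Z this has rank 8, with invariant factors (1,1,1,1,1,1,1,1).

Boundary ∂_2: C_2 → C_1 acts by ∂[p,q,r] = [q,r] − [p,r] + [p,q]. For instance
  ∂fgi = gi − fi + fg,
  ∂efg = fg − eg + ef.
The 16×8 boundary matrix has rank 7 and Smith normal form diag(1,1,1,1,1,1,1).

Computing H_k = (kernel of ∂_k) / (image of ∂_{k+1}):

  H_0: rank C_0 − rank ∂_1 = 10 − 8 = 2, and the invariant factors of ∂_1 are all 1, so H_0 ≅ Z^2.
  H_1: rank ker ∂_1 − rank ∂_2 = (16 − 8) − 7 = 1, and the invariant factors of ∂_2 are all 1, so H_1 ≅ Z.
  H_2: rank ker ∂_2 − rank ∂_3 = (8 − 7) − 0 = 1, and there is no ∂_3, so H_2 ≅ Z.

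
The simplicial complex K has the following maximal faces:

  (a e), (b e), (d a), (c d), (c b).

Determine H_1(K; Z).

Take the total order a < b < c < d < e on the vertex set. Then K (dimension 1) consists of the simplices:

  0-simplices (5): a, b, c, d, e
  1-simplices (5): ad, ae, bc, be, cd

so the chain groups are C_0 ≅ Z^5, C_1 ≅ Z^5.

The boundary map ∂_1: C_1 → C_0 sends each edge [p,q] (with p < q) to q − p. For instance
  ∂ae = e − a.
As a 5×5 matrix over Z this has rank 4, with invariant factors (1,1,1,1).

Reading off H_k = ker ∂_k / im ∂_{k+1}:

  H_1: rank ker ∂_1 − rank ∂_2 = (5 − 4) − 0 = 1, and there is no ∂_2, so H_1 ≅ Z.

(K is a triangulation of the circle S^1.)

H_1 = Z.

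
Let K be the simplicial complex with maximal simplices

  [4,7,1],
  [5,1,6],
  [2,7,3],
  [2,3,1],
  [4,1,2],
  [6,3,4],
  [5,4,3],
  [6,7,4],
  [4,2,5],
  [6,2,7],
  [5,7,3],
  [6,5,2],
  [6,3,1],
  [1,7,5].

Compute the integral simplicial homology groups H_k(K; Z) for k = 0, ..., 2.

H_0 = Z,  H_1 = Z^2,  H_2 = Z.

Fix the vertex order 1 < 2 < 3 < 4 < 5 < 6 < 7 and write every simplex with vertices in increasing order. Then dim K = 2 and the simplices of K are:

  0-simplices (7): [1], [2], [3], [4], [5], [6], [7]
  1-simplices (21): [1,2], [1,3], [1,4], [1,5], [1,6], [1,7], [2,3], [2,4], [2,5], [2,6], [2,7], [3,4], [3,5], [3,6], [3,7], [4,5], [4,6], [4,7], [5,6], [5,7], [6,7]
  2-simplices (14): [1,2,3], [1,2,4], [1,3,6], [1,4,7], [1,5,6], [1,5,7], [2,3,7], [2,4,5], [2,5,6], [2,6,7], [3,4,5], [3,4,6], [3,5,7], [4,6,7]

so the chain groups are C_0 ≅ Z^7, C_1 ≅ Z^21, C_2 ≅ Z^14.

The boundary map ∂_1: C_1 → C_0 maps an edge to its endpoints' difference, ∂[p,q] = q − p. For instance
  ∂[2,3] = [3] − [2].
The 7×21 boundary matrix has rank 6 and Smith normal form diag(1,1,1,1,1,1).

Boundary ∂_2: C_2 → C_1 acts by ∂[p,q,r] = [q,r] − [p,r] + [p,q]. For instance
  ∂[3,4,5] = [4,5] − [3,5] + [3,4],
  ∂[4,6,7] = [6,7] − [4,7] + [4,6].
The resulting 21×14 matrix has rank 13, and its Smith normal form has invariant factors (1,1,1,1,1,1,1,1,1,1,1,1,1).

From H_k ≅ ker(∂_k) / im(∂_{k+1}) we obtain:

  H_0: rank C_0 − rank ∂_1 = 7 − 6 = 1, and the invariant factors of ∂_1 are all 1, so H_0 = Z.
  H_1: rank ker ∂_1 − rank ∂_2 = (21 − 6) − 13 = 2, and the invariant factors of ∂_2 are all 1, so H_1 = Z^2.
  H_2: rank ker ∂_2 − rank ∂_3 = (14 − 13) − 0 = 1, and there is no ∂_3, so H_2 = Z.

(K is a triangulation of the torus T^2.)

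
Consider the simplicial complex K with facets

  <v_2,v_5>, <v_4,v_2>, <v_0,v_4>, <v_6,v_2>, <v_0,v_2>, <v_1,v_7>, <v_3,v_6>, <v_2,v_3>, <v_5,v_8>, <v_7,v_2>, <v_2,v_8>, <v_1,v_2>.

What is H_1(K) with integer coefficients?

H_1 ≅ Z^4.

Fix the vertex order v_0 < v_1 < v_2 < v_3 < v_4 < v_5 < v_6 < v_7 < v_8 and write every simplex with vertices in increasing order. Then dim K = 1 and the simplices of K are:

  0-simplices (9): [v_0], [v_1], [v_2], [v_3], [v_4], [v_5], [v_6], [v_7], [v_8]
  1-simplices (12): [v_0,v_2], [v_0,v_4], [v_1,v_2], [v_1,v_7], [v_2,v_3], [v_2,v_4], [v_2,v_5], [v_2,v_6], [v_2,v_7], [v_2,v_8], [v_3,v_6], [v_5,v_8]

so the chain groups are C_0 ≅ Z^9, C_1 ≅ Z^12.

Boundary ∂_1: C_1 → C_0 is given by ∂[p,q] = [q] − [p].
This gives a 9×12 integer matrix of rank 8; reducing to Smith normal form yields diagonal entries (1,1,1,1,1,1,1,1).

Now H_k = ker ∂_k / im ∂_{k+1}, so:

  H_1: rank ker ∂_1 − rank ∂_2 = (12 − 8) − 0 = 4, and there is no ∂_2, so H_1 ≅ Z^4.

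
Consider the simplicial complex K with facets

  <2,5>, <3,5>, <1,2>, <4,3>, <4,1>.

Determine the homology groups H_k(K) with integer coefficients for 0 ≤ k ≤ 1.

Order the vertices as 1 < 2 < 3 < 4 < 5. Listing each simplex with vertices in this order, K has dimension 1 with simplices:

  0-simplices (5): [1], [2], [3], [4], [5]
  1-simplices (5): [1,2], [1,4], [2,5], [3,4], [3,5]

giving chain groups C_0 ≅ Z^5, C_1 ≅ Z^5.

∂_1: C_1 → C_0 is given by ∂[p,q] = [q] − [p]. For instance
  ∂[3,5] = [5] − [3].
The 5×5 boundary matrix has rank 4 and Smith normal form diag(1,1,1,1).

Computing H_k = (kernel of ∂_k) / (image of ∂_{k+1}):

  H_0: rank C_0 − rank ∂_1 = 5 − 4 = 1, and the invariant factors of ∂_1 are all 1, so H_0 ≅ Z.
  H_1: rank ker ∂_1 − rank ∂_2 = (5 − 4) − 0 = 1, and there is no ∂_2, so H_1 ≅ Z.

(K is a triangulation of the circle S^1.)

H_0 ≅ Z,  H_1 ≅ Z.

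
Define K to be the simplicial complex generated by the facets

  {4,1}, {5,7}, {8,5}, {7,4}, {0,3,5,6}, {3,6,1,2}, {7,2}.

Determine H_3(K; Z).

H_3 ≅ 0.

Take the total order 0 < 1 < 2 < 3 < 4 < 5 < 6 < 7 < 8 on the vertex set. Then K (dimension 3) consists of the simplices:

  0-simplices (9): [0], [1], [2], [3], [4], [5], [6], [7], [8]
  1-simplices (16): [0,3], [0,5], [0,6], [1,2], [1,3], [1,4], [1,6], [2,3], [2,6], [2,7], [3,5], [3,6], [4,7], [5,6], [5,7], [5,8]
  2-simplices (8): [0,3,5], [0,3,6], [0,5,6], [1,2,3], [1,2,6], [1,3,6], [2,3,6], [3,5,6]
  3-simplices (2): [0,3,5,6], [1,2,3,6]

Hence C_0 ≅ Z^9, C_1 ≅ Z^16, C_2 ≅ Z^8, C_3 ≅ Z^2.

Boundary ∂_1: C_1 → C_0 is given by ∂[p,q] = [q] − [p].
The 9×16 boundary matrix has rank 8 and Smith normal form diag(1,1,1,1,1,1,1,1).

∂_2: C_2 → C_1 acts by ∂[p,q,r] = [q,r] − [p,r] + [p,q]. For instance
  ∂[1,3,6] = [3,6] − [1,6] + [1,3],
  ∂[1,2,3] = [2,3] − [1,3] + [1,2].
The 16×8 boundary matrix has rank 6 and Smith normal form diag(1,1,1,1,1,1).

∂_3: C_3 → C_2 sends each 3-simplex σ to the alternating sum Σ_i (−1)^i (σ with its i-th vertex removed). For instance
  ∂[1,2,3,6] = [2,3,6] − [1,3,6] + [1,2,6] − [1,2,3],
  ∂[0,3,5,6] = [3,5,6] − [0,5,6] + [0,3,6] − [0,3,5].
The 8×2 boundary matrix has rank 2 and Smith normal form diag(1,1).

Reading off H_k = ker ∂_k / im ∂_{k+1}:

  H_3: rank ker ∂_3 − rank ∂_4 = (2 − 2) − 0 = 0, and there is no ∂_4, so H_3 = 0.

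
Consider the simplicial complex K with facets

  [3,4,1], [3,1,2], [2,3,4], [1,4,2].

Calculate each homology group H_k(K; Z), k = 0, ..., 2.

We work with the vertex ordering 1 < 2 < 3 < 4. The simplices of K, each written with vertices in increasing order, are:

  0-simplices (4): [1], [2], [3], [4]
  1-simplices (6): [1,2], [1,3], [1,4], [2,3], [2,4], [3,4]
  2-simplices (4): [1,2,3], [1,2,4], [1,3,4], [2,3,4]

so the chain groups are C_0 ≅ Z^4, C_1 ≅ Z^6, C_2 ≅ Z^4.

The boundary map ∂_1: C_1 → C_0 maps an edge to its endpoints' difference, ∂[p,q] = q − p.
As a 4×6 matrix over Z this has rank 3, with invariant factors (1,1,1).

Boundary ∂_2: C_2 → C_1 sends each 2-simplex [p,q,r] to [q,r] − [p,r] + [p,q]. For instance
  ∂[1,2,4] = [2,4] − [1,4] + [1,2],
  ∂[1,2,3] = [2,3] − [1,3] + [1,2].
The resulting 6×4 matrix has rank 3, and its Smith normal form has invariant factors (1,1,1).

From H_k ≅ ker(∂_k) / im(∂_{k+1}) we obtain:

  H_0: rank C_0 − rank ∂_1 = 4 − 3 = 1, and the invariant factors of ∂_1 are all 1, so H_0 = Z.
  H_1: rank ker ∂_1 − rank ∂_2 = (6 − 3) − 3 = 0, and the invariant factors of ∂_2 are all 1, so H_1 = 0.
  H_2: rank ker ∂_2 − rank ∂_3 = (4 − 3) − 0 = 1, and there is no ∂_3, so H_2 = Z.

H_0 = Z,  H_1 = 0,  H_2 = Z.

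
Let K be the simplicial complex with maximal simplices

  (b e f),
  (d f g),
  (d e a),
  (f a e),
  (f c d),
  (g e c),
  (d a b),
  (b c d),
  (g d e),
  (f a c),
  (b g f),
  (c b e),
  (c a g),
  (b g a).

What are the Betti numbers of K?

b_0 = 1, b_1 = 2, b_2 = 1.

Take the total order a < b < c < d < e < f < g on the vertex set. Then K (dimension 2) consists of the simplices:

  0-simplices (7): a, b, c, d, e, f, g
  1-simplices (21): ab, ac, ad, ae, af, ag, bc, bd, be, bf, bg, cd, ce, cf, cg, de, df, dg, ef, eg, fg
  2-simplices (14): abd, abg, acf, acg, ade, aef, bcd, bce, bef, bfg, cdf, ceg, deg, dfg

giving chain groups C_0 ≅ Z^7, C_1 ≅ Z^21, C_2 ≅ Z^14.

Boundary ∂_1: C_1 → C_0 sends each edge [p,q] (with p < q) to q − p.
The 7×21 boundary matrix has rank 6 and Smith normal form diag(1,1,1,1,1,1).

The boundary map ∂_2: C_2 → C_1 sends each 2-simplex [p,q,r] to [q,r] − [p,r] + [p,q]. For instance
  ∂aef = ef − af + ae,
  ∂acf = cf − af + ac.
The 21×14 boundary matrix has rank 13 and Smith normal form diag(1,1,1,1,1,1,1,1,1,1,1,1,1).

Computing H_k = (kernel of ∂_k) / (image of ∂_{k+1}):

  H_0: rank C_0 − rank ∂_1 = 7 − 6 = 1, and the invariant factors of ∂_1 are all 1, so H_0 ≅ Z.
  H_1: rank ker ∂_1 − rank ∂_2 = (21 − 6) − 13 = 2, and the invariant factors of ∂_2 are all 1, so H_1 ≅ Z^2.
  H_2: rank ker ∂_2 − rank ∂_3 = (14 − 13) − 0 = 1, and there is no ∂_3, so H_2 ≅ Z.

Hence the Betti numbers are b_0 = 1, b_1 = 2, b_2 = 1.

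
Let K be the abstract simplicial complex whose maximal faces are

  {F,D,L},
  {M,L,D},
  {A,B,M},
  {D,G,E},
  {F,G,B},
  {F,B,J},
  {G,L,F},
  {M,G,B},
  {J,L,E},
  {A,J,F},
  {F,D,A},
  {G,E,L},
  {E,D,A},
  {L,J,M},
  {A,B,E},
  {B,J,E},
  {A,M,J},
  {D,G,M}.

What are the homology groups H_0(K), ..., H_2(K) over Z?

We work with the vertex ordering A < B < D < E < F < G < J < L < M. The simplices of K, each written with vertices in increasing order, are:

  0-simplices (9): A, B, D, E, F, G, J, L, M
  1-simplices (27): AB, AD, AE, AF, AJ, AM, BE, BF, BG, BJ, BM, DE, DF, DG, DL, DM, EG, EJ, EL, FG, FJ, FL, GL, GM, JL, JM, LM
  2-simplices (18): ABE, ABM, ADE, ADF, AFJ, AJM, BEJ, BFG, BFJ, BGM, DEG, DFL, DGM, DLM, EGL, EJL, FGL, JLM

giving chain groups C_0 ≅ Z^9, C_1 ≅ Z^27, C_2 ≅ Z^18.

The boundary map ∂_1: C_1 → C_0 maps an edge to its endpoints' difference, ∂[p,q] = q − p. For instance
  ∂AF = F − A.
The resulting 9×27 matrix has rank 8, and its Smith normal form has invariant factors (1,1,1,1,1,1,1,1).

The boundary map ∂_2: C_2 → C_1 maps a triangle to the signed sum of its edges. For instance
  ∂ADE = DE − AE + AD,
  ∂EGL = GL − EL + EG.
The 27×18 boundary matrix has rank 18 and Smith normal form diag(1,1,1,1,1,1,1,1,1,1,1,1,1,1,1,1,1,2).

Reading off H_k = ker ∂_k / im ∂_{k+1}:

  H_0: rank C_0 − rank ∂_1 = 9 − 8 = 1, and the invariant factors of ∂_1 are all 1, so H_0 = Z.
  H_1: rank ker ∂_1 − rank ∂_2 = (27 − 8) − 18 = 1, and ∂_2 has invariant factor 2 > 1, so H_1 = Z ⊕ Z/2Z.
  H_2: rank ker ∂_2 − rank ∂_3 = (18 − 18) − 0 = 0, and there is no ∂_3, so H_2 = 0.

H_0 ≅ Z,  H_1 ≅ Z ⊕ Z/2Z,  H_2 = 0.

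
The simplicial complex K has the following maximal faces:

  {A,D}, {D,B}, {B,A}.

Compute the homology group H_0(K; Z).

H_0 = Z.

Order the vertices as A < B < D. Listing each simplex with vertices in this order, K has dimension 1 with simplices:

  0-simplices (3): A, B, D
  1-simplices (3): AB, AD, BD

Hence C_0 ≅ Z^3, C_1 ≅ Z^3.

∂_1: C_1 → C_0 maps an edge to its endpoints' difference, ∂[p,q] = q − p. For instance
  ∂BD = D − B.
This gives a 3×3 integer matrix of rank 2; reducing to Smith normal form yields diagonal entries (1,1).

From H_k ≅ ker(∂_k) / im(∂_{k+1}) we obtain:

  H_0: rank C_0 − rank ∂_1 = 3 − 2 = 1, and the invariant factors of ∂_1 are all 1, so H_0 ≅ Z.

(K is a triangulation of the circle S^1.)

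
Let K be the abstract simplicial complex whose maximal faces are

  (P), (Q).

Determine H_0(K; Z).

H_0 = Z^2.

Order the vertices as P < Q. Listing each simplex with vertices in this order, K has dimension 0 with simplices:

  0-simplices (2): P, Q

Hence C_0 ≅ Z^2.

From H_k ≅ ker(∂_k) / im(∂_{k+1}) we obtain:

  H_0: rank C_0 − rank ∂_1 = 2 − 0 = 2, and there is no ∂_1, so H_0 = Z^2.

(K is a triangulation of a set of 2 points.)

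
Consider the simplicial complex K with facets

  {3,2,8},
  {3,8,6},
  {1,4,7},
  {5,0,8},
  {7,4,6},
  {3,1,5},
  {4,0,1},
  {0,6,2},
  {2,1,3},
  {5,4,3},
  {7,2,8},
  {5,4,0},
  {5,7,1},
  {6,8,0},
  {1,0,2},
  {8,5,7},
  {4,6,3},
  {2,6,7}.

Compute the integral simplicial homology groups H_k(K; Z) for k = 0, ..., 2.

H_0 = Z,  H_1 = Z ⊕ Z/2,  H_2 = 0.

Fix the vertex order 0 < 1 < 2 < 3 < 4 < 5 < 6 < 7 < 8 and write every simplex with vertices in increasing order. Then dim K = 2 and the simplices of K are:

  0-simplices (9): [0], [1], [2], [3], [4], [5], [6], [7], [8]
  1-simplices (27): (27 of them)
  2-simplices (18): [0,1,2], [0,1,4], [0,2,6], [0,4,5], [0,5,8], [0,6,8], [1,2,3], [1,3,5], [1,4,7], [1,5,7], [2,3,8], [2,6,7], [2,7,8], [3,4,5], [3,4,6], [3,6,8], [4,6,7], [5,7,8]

Hence C_0 ≅ Z^9, C_1 ≅ Z^27, C_2 ≅ Z^18.

The boundary map ∂_1: C_1 → C_0 sends each edge [p,q] (with p < q) to q − p. For instance
  ∂[0,5] = [5] − [0].
The 9×27 boundary matrix has rank 8 and Smith normal form diag(1,1,1,1,1,1,1,1).

Boundary ∂_2: C_2 → C_1 maps a triangle to the signed sum of its edges. For instance
  ∂[0,6,8] = [6,8] − [0,8] + [0,6],
  ∂[3,4,5] = [4,5] − [3,5] + [3,4].
The 27×18 boundary matrix has rank 18 and Smith normal form diag(1,1,1,1,1,1,1,1,1,1,1,1,1,1,1,1,1,2).

Reading off H_k = ker ∂_k / im ∂_{k+1}:

  H_0: rank C_0 − rank ∂_1 = 9 − 8 = 1, and the invariant factors of ∂_1 are all 1, so H_0 ≅ Z.
  H_1: rank ker ∂_1 − rank ∂_2 = (27 − 8) − 18 = 1, and ∂_2 has invariant factor 2 > 1, so H_1 ≅ Z ⊕ Z/2.
  H_2: rank ker ∂_2 − rank ∂_3 = (18 − 18) − 0 = 0, and there is no ∂_3, so H_2 ≅ 0.

As a check, the Euler characteristic is 9 − 27 + 18 = 0, which agrees with 1 − 1 + 0 = 0.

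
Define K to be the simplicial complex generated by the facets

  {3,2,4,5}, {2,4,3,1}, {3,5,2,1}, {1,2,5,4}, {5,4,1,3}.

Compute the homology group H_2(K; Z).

Fix the vertex order 1 < 2 < 3 < 4 < 5 and write every simplex with vertices in increasing order. Then dim K = 3 and the simplices of K are:

  0-simplices (5): [1], [2], [3], [4], [5]
  1-simplices (10): [1,2], [1,3], [1,4], [1,5], [2,3], [2,4], [2,5], [3,4], [3,5], [4,5]
  2-simplices (10): [1,2,3], [1,2,4], [1,2,5], [1,3,4], [1,3,5], [1,4,5], [2,3,4], [2,3,5], [2,4,5], [3,4,5]
  3-simplices (5): [1,2,3,4], [1,2,3,5], [1,2,4,5], [1,3,4,5], [2,3,4,5]

giving chain groups C_0 ≅ Z^5, C_1 ≅ Z^10, C_2 ≅ Z^10, C_3 ≅ Z^5.

Boundary ∂_1: C_1 → C_0 sends each edge [p,q] (with p < q) to q − p. For instance
  ∂[1,5] = [5] − [1].
The resulting 5×10 matrix has rank 4, and its Smith normal form has invariant factors (1,1,1,1).

The boundary map ∂_2: C_2 → C_1 acts by ∂[p,q,r] = [q,r] − [p,r] + [p,q]. For instance
  ∂[1,3,4] = [3,4] − [1,4] + [1,3],
  ∂[1,3,5] = [3,5] − [1,5] + [1,3].
This gives a 10×10 integer matrix of rank 6; reducing to Smith normal form yields diagonal entries (1,1,1,1,1,1).

∂_3: C_3 → C_2 sends each 3-simplex σ to the alternating sum Σ_i (−1)^i (σ with its i-th vertex removed). For instance
  ∂[2,3,4,5] = [3,4,5] − [2,4,5] + [2,3,5] − [2,3,4],
  ∂[1,2,3,4] = [2,3,4] − [1,3,4] + [1,2,4] − [1,2,3].
The 10×5 boundary matrix has rank 4 and Smith normal form diag(1,1,1,1).

From H_k ≅ ker(∂_k) / im(∂_{k+1}) we obtain:

  H_2: rank ker ∂_2 − rank ∂_3 = (10 − 6) − 4 = 0, and the invariant factors of ∂_3 are all 1, so H_2 = 0.

H_2 ≅ 0.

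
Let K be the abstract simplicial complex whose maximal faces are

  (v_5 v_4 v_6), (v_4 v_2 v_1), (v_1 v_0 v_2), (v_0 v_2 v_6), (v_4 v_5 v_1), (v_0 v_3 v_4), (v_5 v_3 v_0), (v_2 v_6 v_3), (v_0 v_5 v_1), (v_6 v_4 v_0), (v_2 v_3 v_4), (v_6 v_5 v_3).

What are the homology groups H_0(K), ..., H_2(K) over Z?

Fix the vertex order v_0 < v_1 < v_2 < v_3 < v_4 < v_5 < v_6 and write every simplex with vertices in increasing order. Then dim K = 2 and the simplices of K are:

  0-simplices (7): [v_0], [v_1], [v_2], [v_3], [v_4], [v_5], [v_6]
  1-simplices (18): (18 of them)
  2-simplices (12): (12 of them)

Hence C_0 ≅ Z^7, C_1 ≅ Z^18, C_2 ≅ Z^12.

The boundary map ∂_1: C_1 → C_0 maps an edge to its endpoints' difference, ∂[p,q] = q − p. For instance
  ∂[v_1,v_4] = [v_4] − [v_1].
The 7×18 boundary matrix has rank 6 and Smith normal form diag(1,1,1,1,1,1).

∂_2: C_2 → C_1 sends each 2-simplex [p,q,r] to [q,r] − [p,r] + [p,q]. For instance
  ∂[v_0,v_1,v_2] = [v_1,v_2] − [v_0,v_2] + [v_0,v_1],
  ∂[v_1,v_2,v_4] = [v_2,v_4] − [v_1,v_4] + [v_1,v_2].
The 18×12 boundary matrix has rank 12 and Smith normal form diag(1,1,1,1,1,1,1,1,1,1,1,2).

Now H_k = ker ∂_k / im ∂_{k+1}, so:

  H_0: rank C_0 − rank ∂_1 = 7 − 6 = 1, and the invariant factors of ∂_1 are all 1, so H_0 = Z.
  H_1: rank ker ∂_1 − rank ∂_2 = (18 − 6) − 12 = 0, and ∂_2 has invariant factor 2 > 1, so H_1 = Z/2.
  H_2: rank ker ∂_2 − rank ∂_3 = (12 − 12) − 0 = 0, and there is no ∂_3, so H_2 = 0.

H_0 ≅ Z,  H_1 ≅ Z/2,  H_2 = 0.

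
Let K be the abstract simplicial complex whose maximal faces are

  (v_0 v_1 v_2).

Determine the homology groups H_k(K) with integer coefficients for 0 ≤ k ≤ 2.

Fix the vertex order v_0 < v_1 < v_2 and write every simplex with vertices in increasing order. Then dim K = 2 and the simplices of K are:

  0-simplices (3): [v_0], [v_1], [v_2]
  1-simplices (3): [v_0,v_1], [v_0,v_2], [v_1,v_2]
  2-simplices (1): [v_0,v_1,v_2]

Hence C_0 ≅ Z^3, C_1 ≅ Z^3, C_2 ≅ Z^1.

Boundary ∂_1: C_1 → C_0 maps an edge to its endpoints' difference, ∂[p,q] = q − p.
This gives a 3×3 integer matrix of rank 2; reducing to Smith normal form yields diagonal entries (1,1).

Boundary ∂_2: C_2 → C_1 maps a triangle to the signed sum of its edges. For instance
  ∂[v_0,v_1,v_2] = [v_1,v_2] − [v_0,v_2] + [v_0,v_1].
As a 3×1 matrix over Z this has rank 1, with invariant factors (1).

Computing H_k = (kernel of ∂_k) / (image of ∂_{k+1}):

  H_0: rank C_0 − rank ∂_1 = 3 − 2 = 1, and the invariant factors of ∂_1 are all 1, so H_0 = Z.
  H_1: rank ker ∂_1 − rank ∂_2 = (3 − 2) − 1 = 0, and the invariant factors of ∂_2 are all 1, so H_1 = 0.
  H_2: rank ker ∂_2 − rank ∂_3 = (1 − 1) − 0 = 0, and there is no ∂_3, so H_2 = 0.

H_0 = Z,  H_1 = 0,  H_2 = 0.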